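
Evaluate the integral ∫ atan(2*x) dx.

x*atan(2*x) - log(4*x**2 + 1)/4 + C

Use integration by parts with u = arctan(2*x), dv = dx.
Then du = 2/(4*x**2 + 1) dx.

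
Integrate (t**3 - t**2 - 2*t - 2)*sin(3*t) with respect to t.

-t**3*cos(3*t)/3 + t**2*sin(3*t)/3 + t**2*cos(3*t)/3 - 2*t*sin(3*t)/9 + 8*t*cos(3*t)/9 - 8*sin(3*t)/27 + 16*cos(3*t)/27 + C

Use integration by parts with u = t**3 - t**2 - 2*t - 2, dv = sin(3*t) dt, so v = -cos(3*t)/3.
Apply parts 3 times (tabular method): alternate signs, differentiate u down to 0, integrate dv up.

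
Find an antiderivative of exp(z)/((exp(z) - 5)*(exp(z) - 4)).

log(exp(z) - 5) - log(exp(z) - 4) + C

Let u = e^z, du = e^z dz.
The integral becomes ∫ du/((u-5)(u-4)); decompose into partial fractions.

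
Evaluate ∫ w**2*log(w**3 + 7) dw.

w**3*log(w**3 + 7)/3 - w**3/3 + 7*log(w**3 + 7)/3 + C

Let u = w**3 + 7, so du = (3*w**2) dw.
The integral becomes (1/3)·∫ log(u) du; integrate by parts with u′=log(u), dv′=du.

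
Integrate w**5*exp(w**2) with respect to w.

(w**4 - 2*w**2 + 2)*exp(w**2)/2 + C

Let u = w², du = 2w dw; rewrite as (1/2)∫ u^2·exp(1u) du.
Now integrate by parts 2 times.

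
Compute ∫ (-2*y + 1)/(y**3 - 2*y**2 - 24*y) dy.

Factor the denominator: y*(y - 6)*(y + 4).
Partial-fraction decomposition: 9/(40*(y + 4)) - 11/(60*(y - 6)) - 1/(24*y).
Integrate each term: A/(y−a) contributes A·log|y−a|.

-log(y)/24 - 11*log(y - 6)/60 + 9*log(y + 4)/40 + C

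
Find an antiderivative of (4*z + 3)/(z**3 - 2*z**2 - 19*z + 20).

23*log(z - 5)/36 - 7*log(z - 1)/20 - 13*log(z + 4)/45 + C

Factor the denominator: (z - 5)*(z - 1)*(z + 4).
Partial-fraction decomposition: -13/(45*(z + 4)) - 7/(20*(z - 1)) + 23/(36*(z - 5)).
Integrate each term: A/(z−a) contributes A·log|z−a|.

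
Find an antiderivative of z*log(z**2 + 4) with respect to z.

Let u = z**2 + 4, so du = (2*z) dz.
The integral becomes (1/2)·∫ log(u) du; integrate by parts with u′=log(u), dv′=du.

z**2*log(z**2 + 4)/2 - z**2/2 + 2*log(z**2 + 4) + C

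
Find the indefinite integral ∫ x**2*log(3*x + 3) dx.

Use integration by parts with u = log(3*x + 3), dv = x**2 dx.
Then du = 3/(3*x + 3) dx and v = x**3/3.

x**3*log(3*x + 3)/3 - x**3/9 + x**2/6 - x/3 + log(x + 1)/3 + C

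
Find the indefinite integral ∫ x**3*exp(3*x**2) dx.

(3*x**2 - 1)*exp(3*x**2)/18 + C

Let u = x², du = 2x dx; rewrite as (1/2)∫ u^1·exp(3u) du.
Now integrate by parts 1 time.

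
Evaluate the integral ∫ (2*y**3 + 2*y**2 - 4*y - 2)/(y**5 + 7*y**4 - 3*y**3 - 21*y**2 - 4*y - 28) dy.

Factor the denominator: (y - 2)*(y + 2)*(y + 7)*(y**2 + 1).
Partial-fraction decomposition: (19*y + 17)/(125*(y**2 + 1)) - 281/(1125*(y + 7)) + 1/(50*(y + 2)) + 7/(90*(y - 2)).
Integrate each term; A/(y−a) gives A·log|y−a|; the (By+D)/(y²+p²) term gives a log and an atan.

7*log(y - 2)/90 + log(y + 2)/50 - 281*log(y + 7)/1125 + 19*log(y**2 + 1)/250 + 17*atan(y)/125 + C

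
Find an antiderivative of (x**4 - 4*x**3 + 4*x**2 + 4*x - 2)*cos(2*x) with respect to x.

x**4*sin(2*x)/2 - 2*x**3*sin(2*x) + x**3*cos(2*x) + x**2*sin(2*x)/2 - 3*x**2*cos(2*x) + 5*x*sin(2*x) + x*cos(2*x)/2 - 5*sin(2*x)/4 + 5*cos(2*x)/2 + C

Use integration by parts with u = x**4 - 4*x**3 + 4*x**2 + 4*x - 2, dv = cos(2*x) dx, so v = sin(2*x)/2.
Apply parts 4 times (tabular method): alternate signs, differentiate u down to 0, integrate dv up.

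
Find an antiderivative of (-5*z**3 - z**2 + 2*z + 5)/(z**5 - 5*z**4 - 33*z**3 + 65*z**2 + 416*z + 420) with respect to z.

Factor the denominator: (z - 7)*(z - 5)*(z + 2)**2*(z + 3).
Partial-fraction decomposition: 25/(16*(z + 3)) - 5141/(3969*(z + 2)) + 37/(63*(z + 2)**2) + 635/(784*(z - 5)) - 349/(324*(z - 7)).
Integrate each term; A/(z−a) gives A·log|z−a|; A/(z−a)² gives −A/(z−a).

-349*log(z - 7)/324 + 635*log(z - 5)/784 - 5141*log(z + 2)/3969 + 25*log(z + 3)/16 - 37/(63*z + 126) + C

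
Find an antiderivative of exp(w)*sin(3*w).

exp(w)*sin(3*w)/10 - 3*exp(w)*cos(3*w)/10 + C

Let I denote the integral. Integrate by parts with u = sin(3*w), dv = exp(w) dw, so v = exp(w): I = exp(w)*sin(3*w) − 3·∫ exp(w)*cos(3*w) dw.
Apply parts again with u = cos(3*w), dv = exp(w) dw: ∫ exp(w)*cos(3*w) dw = exp(w)*cos(3*w) + 3·I. Substituting back brings back I: I = exp(w)*sin(3*w) - 3*exp(w)*cos(3*w) − 9·I.
Solving for I: (1 + 9)·I equals the remaining terms, so I = (1/10)·(exp(w)*sin(3*w) - 3*exp(w)*cos(3*w)).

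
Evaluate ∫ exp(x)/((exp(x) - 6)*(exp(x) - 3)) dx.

log(exp(x) - 6)/3 - log(exp(x) - 3)/3 + C

Let u = e^x, du = e^x dx.
The integral becomes ∫ du/((u-3)(u-6)); decompose into partial fractions.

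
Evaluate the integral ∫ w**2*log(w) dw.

Use integration by parts with u = log(w), dv = w**2 dw.
Then du = 1/w dw and v = w**3/3.

w**3*log(w)/3 - w**3/9 + C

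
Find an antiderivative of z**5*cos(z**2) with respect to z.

z**4*sin(z**2)/2 + z**2*cos(z**2) - sin(z**2) + C

Let u = z², du = 2z dz; rewrite as (1/2)∫ u^2·cos(1u) du.
Now integrate by parts 2 times.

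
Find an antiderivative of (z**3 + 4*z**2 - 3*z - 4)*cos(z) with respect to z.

Use integration by parts with u = z**3 + 4*z**2 - 3*z - 4, dv = cos(z) dz, so v = sin(z).
Apply parts 3 times (tabular method): alternate signs, differentiate u down to 0, integrate dv up.

z**3*sin(z) + 4*z**2*sin(z) + 3*z**2*cos(z) - 9*z*sin(z) + 8*z*cos(z) - 12*sin(z) - 9*cos(z) + C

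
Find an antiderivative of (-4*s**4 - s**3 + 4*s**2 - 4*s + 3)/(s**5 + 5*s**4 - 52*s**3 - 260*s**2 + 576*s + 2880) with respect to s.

Factor the denominator: (s - 6)*(s - 4)*(s + 4)*(s + 5)*(s + 6).
Partial-fraction decomposition: -1599/(80*(s + 6)) + 2252/(99*(s + 5)) - 877/(160*(s + 4)) + 1037/(1440*(s - 4)) - 1759/(880*(s - 6)).
Integrate each term: A/(s−a) contributes A·log|s−a|.

-1759*log(s - 6)/880 + 1037*log(s - 4)/1440 - 877*log(s + 4)/160 + 2252*log(s + 5)/99 - 1599*log(s + 6)/80 + C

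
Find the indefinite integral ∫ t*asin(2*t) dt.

t**2*asin(2*t)/2 + t*sqrt(-4*t**2 + 1)/8 - asin(2*t)/16 + C

Use integration by parts with u = arcsin(2*t), dv = t dt.
Then du = 2/sqrt(-4*t**2 + 1) dt.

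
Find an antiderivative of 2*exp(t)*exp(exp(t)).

2*exp(exp(t)) + C

Let u = exp(t), so du = (exp(t)) dt.
Rewriting, the integral becomes 2·∫ e^u du = 2·e^u.
Substituting back, u = exp(t).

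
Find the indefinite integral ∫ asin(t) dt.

t*asin(t) + sqrt(-t**2 + 1) + C

Use integration by parts with u = arcsin(t), dv = dt.
Then du = 1/sqrt(-t**2 + 1) dt.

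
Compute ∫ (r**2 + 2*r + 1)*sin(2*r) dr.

-r**2*cos(2*r)/2 + r*sin(2*r)/2 - r*cos(2*r) + sin(2*r)/2 - cos(2*r)/4 + C

Use integration by parts with u = r**2 + 2*r + 1, dv = sin(2*r) dr, so v = -cos(2*r)/2.
Apply parts 2 times (tabular method): alternate signs, differentiate u down to 0, integrate dv up.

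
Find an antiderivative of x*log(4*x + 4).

Use integration by parts with u = log(4*x + 4), dv = x dx.
Then du = 4/(4*x + 4) dx and v = x**2/2.

x**2*log(4*x + 4)/2 - x**2/4 + x/2 - log(x + 1)/2 + C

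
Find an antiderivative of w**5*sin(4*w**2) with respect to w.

Let u = w², du = 2w dw; rewrite as (1/2)∫ u^2·sin(4u) du.
Now integrate by parts 2 times.

-w**4*cos(4*w**2)/8 + w**2*sin(4*w**2)/16 + cos(4*w**2)/64 + C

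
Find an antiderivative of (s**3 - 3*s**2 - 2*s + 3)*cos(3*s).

Use integration by parts with u = s**3 - 3*s**2 - 2*s + 3, dv = cos(3*s) ds, so v = sin(3*s)/3.
Apply parts 3 times (tabular method): alternate signs, differentiate u down to 0, integrate dv up.

s**3*sin(3*s)/3 - s**2*sin(3*s) + s**2*cos(3*s)/3 - 8*s*sin(3*s)/9 - 2*s*cos(3*s)/3 + 11*sin(3*s)/9 - 8*cos(3*s)/27 + C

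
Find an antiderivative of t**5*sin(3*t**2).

-t**4*cos(3*t**2)/6 + t**2*sin(3*t**2)/9 + cos(3*t**2)/27 + C

Let u = t², du = 2t dt; rewrite as (1/2)∫ u^2·sin(3u) du.
Now integrate by parts 2 times.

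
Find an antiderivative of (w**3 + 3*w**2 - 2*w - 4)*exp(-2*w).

(-4*w**3 - 18*w**2 - 10*w + 11)*exp(-2*w)/8 + C

Use integration by parts with u = w**3 + 3*w**2 - 2*w - 4, dv = exp(-2*w) dw, so v = -exp(-2*w)/2.
Apply parts 3 times (tabular method): alternate signs, differentiate u down to 0, integrate dv up.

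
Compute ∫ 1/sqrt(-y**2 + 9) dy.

asin(y/3) + C

Substitute y = 3·sin(θ), so dy = 3·cos(θ) dθ and the radical becomes sqrt(-y**2 + 9) = 3·cos(θ) by the Pythagorean identity.
Integrate the resulting trig expression in θ, then back-substitute θ = asin(y/3), sin(θ) = y/3, cos(θ) = sqrt(-y**2 + 9)/3 (absorbing any constant into C).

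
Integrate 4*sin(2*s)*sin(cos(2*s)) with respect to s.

2*cos(cos(2*s)) + C

Let u = cos(2*s), so du = (-2*sin(2*s)) ds.
Rewriting, the integral becomes -2·∫ sin(u) du = -2·-cos(u).
Substituting back, u = cos(2*s).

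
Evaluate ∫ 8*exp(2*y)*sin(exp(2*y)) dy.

Let u = exp(2*y), so du = (2*exp(2*y)) dy.
Rewriting, the integral becomes 4·∫ sin(u) du = 4·-cos(u).
Substituting back, u = exp(2*y).

-4*cos(exp(2*y)) + C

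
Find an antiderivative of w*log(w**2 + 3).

w**2*log(w**2 + 3)/2 - w**2/2 + 3*log(w**2 + 3)/2 + C

Let u = w**2 + 3, so du = (2*w) dw.
The integral becomes (1/2)·∫ log(u) du; integrate by parts with u′=log(u), dv′=du.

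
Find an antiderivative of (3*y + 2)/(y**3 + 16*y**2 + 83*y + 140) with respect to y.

-10*log(y + 4)/3 + 13*log(y + 5)/2 - 19*log(y + 7)/6 + C

Factor the denominator: (y + 4)*(y + 5)*(y + 7).
Partial-fraction decomposition: -19/(6*(y + 7)) + 13/(2*(y + 5)) - 10/(3*(y + 4)).
Integrate each term: A/(y−a) contributes A·log|y−a|.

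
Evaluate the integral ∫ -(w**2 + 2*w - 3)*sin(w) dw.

w**2*cos(w) - 2*w*sin(w) + 2*w*cos(w) - 2*sin(w) - 5*cos(w) + C

Use integration by parts with u = w**2 + 2*w - 3, dv = -sin(w) dw, so v = cos(w).
Apply parts 2 times (tabular method): alternate signs, differentiate u down to 0, integrate dv up.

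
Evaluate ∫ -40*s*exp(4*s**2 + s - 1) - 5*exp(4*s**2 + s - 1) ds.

Let u = 4*s**2 + s - 1, so du = (8*s + 1) ds.
Rewriting, the integral becomes -5·∫ e^u du = -5·e^u.
Substituting back, u = 4*s**2 + s - 1.

-5*exp(4*s**2 + s - 1) + C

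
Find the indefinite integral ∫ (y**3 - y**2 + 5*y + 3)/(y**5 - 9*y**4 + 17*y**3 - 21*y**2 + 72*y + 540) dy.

Factor the denominator: (y - 6)*(y - 5)*(y + 2)*(y**2 + 9).
Partial-fraction decomposition: -4*(23*y - 72)/(3315*(y**2 + 9)) - 19/(728*(y + 2)) - 64/(119*(y - 5)) + 71/(120*(y - 6)).
Integrate each term; A/(y−a) gives A·log|y−a|; the (By+D)/(y²+p²) term gives a log and an atan.

71*log(y - 6)/120 - 64*log(y - 5)/119 - 19*log(y + 2)/728 - 46*log(y**2 + 9)/3315 + 32*atan(y/3)/1105 + C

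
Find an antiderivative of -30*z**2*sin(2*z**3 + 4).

Let u = 2*z**3 + 4, so du = (6*z**2) dz.
Rewriting, the integral becomes -5·∫ sin(u) du = -5·-cos(u).
Substituting back, u = 2*z**3 + 4.

5*cos(2*z**3 + 4) + C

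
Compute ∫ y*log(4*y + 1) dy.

Use integration by parts with u = log(4*y + 1), dv = y dy.
Then du = 4/(4*y + 1) dy and v = y**2/2.

y**2*log(4*y + 1)/2 - y**2/4 + y/8 - log(4*y + 1)/32 + C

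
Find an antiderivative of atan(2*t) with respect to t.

t*atan(2*t) - log(4*t**2 + 1)/4 + C

Use integration by parts with u = arctan(2*t), dv = dt.
Then du = 2/(4*t**2 + 1) dt.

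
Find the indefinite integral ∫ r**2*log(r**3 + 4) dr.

r**3*log(r**3 + 4)/3 - r**3/3 + 4*log(r**3 + 4)/3 + C

Let u = r**3 + 4, so du = (3*r**2) dr.
The integral becomes (1/3)·∫ log(u) du; integrate by parts with u′=log(u), dv′=du.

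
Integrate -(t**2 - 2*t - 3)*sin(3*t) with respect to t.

t**2*cos(3*t)/3 - 2*t*sin(3*t)/9 - 2*t*cos(3*t)/3 + 2*sin(3*t)/9 - 29*cos(3*t)/27 + C

Use integration by parts with u = t**2 - 2*t - 3, dv = -sin(3*t) dt, so v = cos(3*t)/3.
Apply parts 2 times (tabular method): alternate signs, differentiate u down to 0, integrate dv up.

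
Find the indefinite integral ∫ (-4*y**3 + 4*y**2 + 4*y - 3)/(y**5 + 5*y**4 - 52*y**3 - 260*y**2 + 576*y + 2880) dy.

-233*log(y - 6)/880 + 179*log(y - 4)/1440 + 301*log(y + 4)/160 - 577*log(y + 5)/99 + 327*log(y + 6)/80 + C

Factor the denominator: (y - 6)*(y - 4)*(y + 4)*(y + 5)*(y + 6).
Partial-fraction decomposition: 327/(80*(y + 6)) - 577/(99*(y + 5)) + 301/(160*(y + 4)) + 179/(1440*(y - 4)) - 233/(880*(y - 6)).
Integrate each term: A/(y−a) contributes A·log|y−a|.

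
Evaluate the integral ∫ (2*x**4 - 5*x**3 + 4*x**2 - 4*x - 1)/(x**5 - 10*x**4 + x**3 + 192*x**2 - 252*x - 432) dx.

8767*log(x - 6)/6300 + 25*log(x - 3)/126 - log(x + 1)/42 + 911*log(x + 4)/2100 - 233/(30*x - 180) + C

Factor the denominator: (x - 6)**2*(x - 3)*(x + 1)*(x + 4).
Partial-fraction decomposition: 911/(2100*(x + 4)) - 1/(42*(x + 1)) + 25/(126*(x - 3)) + 8767/(6300*(x - 6)) + 233/(30*(x - 6)**2).
Integrate each term; A/(x−a) gives A·log|x−a|; A/(x−a)² gives −A/(x−a).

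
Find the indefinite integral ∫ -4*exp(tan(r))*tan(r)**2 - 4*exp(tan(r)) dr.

Let u = tan(r), so du = (tan(r)**2 + 1) dr.
Rewriting, the integral becomes -4·∫ e^u du = -4·e^u.
Substituting back, u = tan(r).

-4*exp(tan(r)) + C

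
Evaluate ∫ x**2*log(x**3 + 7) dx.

Let u = x**3 + 7, so du = (3*x**2) dx.
The integral becomes (1/3)·∫ log(u) du; integrate by parts with u′=log(u), dv′=du.

x**3*log(x**3 + 7)/3 - x**3/3 + 7*log(x**3 + 7)/3 + C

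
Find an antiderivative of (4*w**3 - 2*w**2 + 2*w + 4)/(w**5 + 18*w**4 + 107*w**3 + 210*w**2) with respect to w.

-2*log(w)/11025 - 278*log(w + 5)/25 + 236*log(w + 6)/9 - 740*log(w + 7)/49 - 2/(105*w) + C

Factor the denominator: w**2*(w + 5)*(w + 6)*(w + 7).
Partial-fraction decomposition: -740/(49*(w + 7)) + 236/(9*(w + 6)) - 278/(25*(w + 5)) - 2/(11025*w) + 2/(105*w**2).
Integrate each term; A/(w−a) gives A·log|w−a|; A/(w−a)² gives −A/(w−a).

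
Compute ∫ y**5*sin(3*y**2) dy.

Let u = y², du = 2y dy; rewrite as (1/2)∫ u^2·sin(3u) du.
Now integrate by parts 2 times.

-y**4*cos(3*y**2)/6 + y**2*sin(3*y**2)/9 + cos(3*y**2)/27 + C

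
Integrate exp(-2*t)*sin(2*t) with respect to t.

-exp(-2*t)*sin(2*t)/4 - exp(-2*t)*cos(2*t)/4 + C

Let I denote the integral. Integrate by parts with u = sin(2*t), dv = exp(-2*t) dt, so v = -exp(-2*t)/2: I = -exp(-2*t)*sin(2*t)/2 + ∫ exp(-2*t)*cos(2*t) dt.
Apply parts again with u = cos(2*t), dv = exp(-2*t) dt: ∫ exp(-2*t)*cos(2*t) dt = -exp(-2*t)*cos(2*t)/2 − I. Substituting back brings back I: I = -exp(-2*t)*sin(2*t)/2 - exp(-2*t)*cos(2*t)/2 − I.
Solving for I: (1 + 1)·I equals the remaining terms, so I = (1/2)·(-exp(-2*t)*sin(2*t)/2 - exp(-2*t)*cos(2*t)/2).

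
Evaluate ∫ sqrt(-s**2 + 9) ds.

s*sqrt(-s**2 + 9)/2 + 9*asin(s/3)/2 + C

Substitute s = 3·sin(θ), so ds = 3·cos(θ) dθ and the radical becomes sqrt(-s**2 + 9) = 3·cos(θ) by the Pythagorean identity.
Integrate the resulting trig expression in θ, then back-substitute θ = asin(s/3), sin(θ) = s/3, cos(θ) = sqrt(-s**2 + 9)/3 (absorbing any constant into C).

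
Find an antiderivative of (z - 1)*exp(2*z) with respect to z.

Use integration by parts with u = z - 1, dv = exp(2*z) dz, so v = exp(2*z)/2.
Apply parts 1 times (tabular method): alternate signs, differentiate u down to 0, integrate dv up.

(2*z - 3)*exp(2*z)/4 + C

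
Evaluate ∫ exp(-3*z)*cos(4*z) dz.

4*exp(-3*z)*sin(4*z)/25 - 3*exp(-3*z)*cos(4*z)/25 + C

Let I denote the integral. Integrate by parts with u = cos(4*z), dv = exp(-3*z) dz, so v = -exp(-3*z)/3: I = -exp(-3*z)*cos(4*z)/3 − (4/3)·∫ exp(-3*z)*sin(4*z) dz.
Apply parts again with u = sin(4*z), dv = exp(-3*z) dz: ∫ exp(-3*z)*sin(4*z) dz = -exp(-3*z)*sin(4*z)/3 + (4/3)·I. Substituting back brings back I: I = 4*exp(-3*z)*sin(4*z)/9 - exp(-3*z)*cos(4*z)/3 − (16/9)·I.
Solving for I: (1 + 16/9)·I equals the remaining terms, so I = (9/25)·(4*exp(-3*z)*sin(4*z)/9 - exp(-3*z)*cos(4*z)/3).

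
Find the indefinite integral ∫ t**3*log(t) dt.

Use integration by parts with u = log(t), dv = t**3 dt.
Then du = 1/t dt and v = t**4/4.

t**4*log(t)/4 - t**4/16 + C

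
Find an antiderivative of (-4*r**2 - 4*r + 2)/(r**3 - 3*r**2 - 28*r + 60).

Factor the denominator: (r - 6)*(r - 2)*(r + 5).
Partial-fraction decomposition: -78/(77*(r + 5)) + 11/(14*(r - 2)) - 83/(22*(r - 6)).
Integrate each term: A/(r−a) contributes A·log|r−a|.

-83*log(r - 6)/22 + 11*log(r - 2)/14 - 78*log(r + 5)/77 + C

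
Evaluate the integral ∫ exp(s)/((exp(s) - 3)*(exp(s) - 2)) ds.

log(exp(s) - 3) - log(exp(s) - 2) + C

Let u = e^s, du = e^s ds.
The integral becomes ∫ du/((u-3)(u-2)); decompose into partial fractions.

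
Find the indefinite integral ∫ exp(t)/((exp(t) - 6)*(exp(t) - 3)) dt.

Let u = e^t, du = e^t dt.
The integral becomes ∫ du/((u-3)(u-6)); decompose into partial fractions.

log(exp(t) - 6)/3 - log(exp(t) - 3)/3 + C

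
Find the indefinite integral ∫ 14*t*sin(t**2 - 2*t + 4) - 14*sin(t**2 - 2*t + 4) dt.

Let u = t**2 - 2*t + 4, so du = (2*t - 2) dt.
Rewriting, the integral becomes 7·∫ sin(u) du = 7·-cos(u).
Substituting back, u = t**2 - 2*t + 4.

-7*cos(t**2 - 2*t + 4) + C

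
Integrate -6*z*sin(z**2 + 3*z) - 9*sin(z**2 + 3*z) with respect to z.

Let u = z**2 + 3*z, so du = (2*z + 3) dz.
Rewriting, the integral becomes -3·∫ sin(u) du = -3·-cos(u).
Substituting back, u = z**2 + 3*z.

3*cos(z**2 + 3*z) + C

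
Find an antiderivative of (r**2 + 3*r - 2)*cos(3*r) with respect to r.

r**2*sin(3*r)/3 + r*sin(3*r) + 2*r*cos(3*r)/9 - 20*sin(3*r)/27 + cos(3*r)/3 + C

Use integration by parts with u = r**2 + 3*r - 2, dv = cos(3*r) dr, so v = sin(3*r)/3.
Apply parts 2 times (tabular method): alternate signs, differentiate u down to 0, integrate dv up.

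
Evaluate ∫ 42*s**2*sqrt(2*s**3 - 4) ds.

Let u = 2*s**3 - 4, so du = (6*s**2) ds.
Rewriting, the integral becomes 7·∫ √u du = 7·(2/3)u^(3/2).
Substituting back, u = 2*s**3 - 4.

14*(2*s**3 - 4)**(3/2)/3 + C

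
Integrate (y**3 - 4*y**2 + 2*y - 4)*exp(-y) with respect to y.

(-y**3 + y**2 + 4)*exp(-y) + C

Use integration by parts with u = y**3 - 4*y**2 + 2*y - 4, dv = exp(-y) dy, so v = -exp(-y).
Apply parts 3 times (tabular method): alternate signs, differentiate u down to 0, integrate dv up.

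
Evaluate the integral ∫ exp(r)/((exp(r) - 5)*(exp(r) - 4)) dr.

Let u = e^r, du = e^r dr.
The integral becomes ∫ du/((u-4)(u-5)); decompose into partial fractions.

log(exp(r) - 5) - log(exp(r) - 4) + C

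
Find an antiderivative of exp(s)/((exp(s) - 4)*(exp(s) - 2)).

Let u = e^s, du = e^s ds.
The integral becomes ∫ du/((u-2)(u-4)); decompose into partial fractions.

log(exp(s) - 4)/2 - log(exp(s) - 2)/2 + C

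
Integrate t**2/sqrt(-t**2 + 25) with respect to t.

-t*sqrt(-t**2 + 25)/2 + 25*asin(t/5)/2 + C

Substitute t = 5·sin(θ), so dt = 5·cos(θ) dθ and the radical becomes sqrt(-t**2 + 25) = 5·cos(θ) by the Pythagorean identity.
Integrate the resulting trig expression in θ, then back-substitute θ = asin(t/5), sin(θ) = t/5, cos(θ) = sqrt(-t**2 + 25)/5 (absorbing any constant into C).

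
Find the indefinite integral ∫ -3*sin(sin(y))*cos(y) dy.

3*cos(sin(y)) + C

Let u = sin(y), so du = (cos(y)) dy.
Rewriting, the integral becomes -3·∫ sin(u) du = -3·-cos(u).
Substituting back, u = sin(y).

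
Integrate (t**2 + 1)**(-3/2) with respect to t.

t/sqrt(t**2 + 1) + C

Substitute t = tan(θ), so dt = sec(θ)^2 dθ and the radical becomes sqrt(t**2 + 1) = sec(θ) by the Pythagorean identity.
Integrate the resulting trig expression in θ, then back-substitute tan(θ) = t, sec(θ) = sqrt(t**2 + 1) (absorbing any constant into C).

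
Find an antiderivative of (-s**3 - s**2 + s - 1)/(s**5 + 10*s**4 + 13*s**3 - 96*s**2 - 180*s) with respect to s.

Factor the denominator: s*(s - 3)*(s + 2)*(s + 5)*(s + 6).
Partial-fraction decomposition: 173/(216*(s + 6)) - 47/(60*(s + 5)) + 1/(120*(s + 2)) - 17/(540*(s - 3)) + 1/(180*s).
Integrate each term: A/(s−a) contributes A·log|s−a|.

log(s)/180 - 17*log(s - 3)/540 + log(s + 2)/120 - 47*log(s + 5)/60 + 173*log(s + 6)/216 + C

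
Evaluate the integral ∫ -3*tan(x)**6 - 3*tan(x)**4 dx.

-3*tan(x)**5/5 + C

Let u = tan(x), so du = (tan(x)**2 + 1) dx.
Rewriting, the integral becomes -3·∫ u^4 du = -3·u^5/5.
Substituting back, u = tan(x).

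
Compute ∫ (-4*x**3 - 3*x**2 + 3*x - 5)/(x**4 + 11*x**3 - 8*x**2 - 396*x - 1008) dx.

-959*log(x - 6)/1560 - 191*log(x + 4)/60 + 733*log(x + 6)/24 - 1199*log(x + 7)/39 + C

Factor the denominator: (x - 6)*(x + 4)*(x + 6)*(x + 7).
Partial-fraction decomposition: -1199/(39*(x + 7)) + 733/(24*(x + 6)) - 191/(60*(x + 4)) - 959/(1560*(x - 6)).
Integrate each term: A/(x−a) contributes A·log|x−a|.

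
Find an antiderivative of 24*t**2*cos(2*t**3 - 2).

Let u = 2*t**3 - 2, so du = (6*t**2) dt.
Rewriting, the integral becomes 4·∫ cos(u) du = 4·sin(u).
Substituting back, u = 2*t**3 - 2.

4*sin(2*t**3 - 2) + C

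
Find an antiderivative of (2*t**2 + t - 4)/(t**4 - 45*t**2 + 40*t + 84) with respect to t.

37*log(t - 6)/182 - log(t - 2)/18 - log(t + 1)/42 - 29*log(t + 7)/234 + C

Factor the denominator: (t - 6)*(t - 2)*(t + 1)*(t + 7).
Partial-fraction decomposition: -29/(234*(t + 7)) - 1/(42*(t + 1)) - 1/(18*(t - 2)) + 37/(182*(t - 6)).
Integrate each term: A/(t−a) contributes A·log|t−a|.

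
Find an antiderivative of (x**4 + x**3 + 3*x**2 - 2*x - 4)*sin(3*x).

-x**4*cos(3*x)/3 + 4*x**3*sin(3*x)/9 - x**3*cos(3*x)/3 + x**2*sin(3*x)/3 - 5*x**2*cos(3*x)/9 + 10*x*sin(3*x)/27 + 8*x*cos(3*x)/9 - 8*sin(3*x)/27 + 118*cos(3*x)/81 + C

Use integration by parts with u = x**4 + x**3 + 3*x**2 - 2*x - 4, dv = sin(3*x) dx, so v = -cos(3*x)/3.
Apply parts 4 times (tabular method): alternate signs, differentiate u down to 0, integrate dv up.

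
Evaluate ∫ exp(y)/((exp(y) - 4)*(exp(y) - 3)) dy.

log(exp(y) - 4) - log(exp(y) - 3) + C

Let u = e^y, du = e^y dy.
The integral becomes ∫ du/((u-4)(u-3)); decompose into partial fractions.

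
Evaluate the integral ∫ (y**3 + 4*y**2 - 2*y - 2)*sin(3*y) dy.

-y**3*cos(3*y)/3 + y**2*sin(3*y)/3 - 4*y**2*cos(3*y)/3 + 8*y*sin(3*y)/9 + 8*y*cos(3*y)/9 - 8*sin(3*y)/27 + 26*cos(3*y)/27 + C

Use integration by parts with u = y**3 + 4*y**2 - 2*y - 2, dv = sin(3*y) dy, so v = -cos(3*y)/3.
Apply parts 3 times (tabular method): alternate signs, differentiate u down to 0, integrate dv up.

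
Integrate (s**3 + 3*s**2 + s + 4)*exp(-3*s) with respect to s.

Use integration by parts with u = s**3 + 3*s**2 + s + 4, dv = exp(-3*s) ds, so v = -exp(-3*s)/3.
Apply parts 3 times (tabular method): alternate signs, differentiate u down to 0, integrate dv up.

(-9*s**3 - 36*s**2 - 33*s - 47)*exp(-3*s)/27 + C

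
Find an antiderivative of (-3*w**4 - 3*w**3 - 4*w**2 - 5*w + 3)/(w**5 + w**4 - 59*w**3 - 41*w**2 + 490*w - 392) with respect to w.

-141*log(w - 7)/77 + 19*log(w - 2)/54 - log(w - 1)/20 + 617*log(w + 4)/990 - 1583*log(w + 7)/756 + C

Factor the denominator: (w - 7)*(w - 2)*(w - 1)*(w + 4)*(w + 7).
Partial-fraction decomposition: -1583/(756*(w + 7)) + 617/(990*(w + 4)) - 1/(20*(w - 1)) + 19/(54*(w - 2)) - 141/(77*(w - 7)).
Integrate each term: A/(w−a) contributes A·log|w−a|.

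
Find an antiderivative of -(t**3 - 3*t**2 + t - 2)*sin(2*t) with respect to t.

t**3*cos(2*t)/2 - 3*t**2*sin(2*t)/4 - 3*t**2*cos(2*t)/2 + 3*t*sin(2*t)/2 - t*cos(2*t)/4 + sin(2*t)/8 - cos(2*t)/4 + C

Use integration by parts with u = t**3 - 3*t**2 + t - 2, dv = -sin(2*t) dt, so v = cos(2*t)/2.
Apply parts 3 times (tabular method): alternate signs, differentiate u down to 0, integrate dv up.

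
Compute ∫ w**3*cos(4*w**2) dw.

w**2*sin(4*w**2)/8 + cos(4*w**2)/32 + C

Let u = w², du = 2w dw; rewrite as (1/2)∫ u^1·cos(4u) du.
Now integrate by parts 1 time.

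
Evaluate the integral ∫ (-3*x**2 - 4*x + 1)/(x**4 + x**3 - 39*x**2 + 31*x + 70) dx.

Factor the denominator: (x - 5)*(x - 2)*(x + 1)*(x + 7).
Partial-fraction decomposition: 59/(324*(x + 7)) + 1/(54*(x + 1)) + 19/(81*(x - 2)) - 47/(108*(x - 5)).
Integrate each term: A/(x−a) contributes A·log|x−a|.

-47*log(x - 5)/108 + 19*log(x - 2)/81 + log(x + 1)/54 + 59*log(x + 7)/324 + C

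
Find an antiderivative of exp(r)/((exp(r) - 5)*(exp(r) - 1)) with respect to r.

Let u = e^r, du = e^r dr.
The integral becomes ∫ du/((u-5)(u-1)); decompose into partial fractions.

log(exp(r) - 5)/4 - log(exp(r) - 1)/4 + C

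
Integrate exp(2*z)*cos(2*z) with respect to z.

exp(2*z)*sin(2*z)/4 + exp(2*z)*cos(2*z)/4 + C

Let I denote the integral. Integrate by parts with u = cos(2*z), dv = exp(2*z) dz, so v = exp(2*z)/2: I = exp(2*z)*cos(2*z)/2 + ∫ exp(2*z)*sin(2*z) dz.
Apply parts again with u = sin(2*z), dv = exp(2*z) dz: ∫ exp(2*z)*sin(2*z) dz = exp(2*z)*sin(2*z)/2 − I. Substituting back brings back I: I = exp(2*z)*sin(2*z)/2 + exp(2*z)*cos(2*z)/2 − I.
Solving for I: (1 + 1)·I equals the remaining terms, so I = (1/2)·(exp(2*z)*sin(2*z)/2 + exp(2*z)*cos(2*z)/2).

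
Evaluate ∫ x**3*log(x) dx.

Use integration by parts with u = log(x), dv = x**3 dx.
Then du = 1/x dx and v = x**4/4.

x**4*log(x)/4 - x**4/16 + C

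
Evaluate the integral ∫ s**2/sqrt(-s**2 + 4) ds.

Substitute s = 2·sin(θ), so ds = 2·cos(θ) dθ and the radical becomes sqrt(-s**2 + 4) = 2·cos(θ) by the Pythagorean identity.
Integrate the resulting trig expression in θ, then back-substitute θ = asin(s/2), sin(θ) = s/2, cos(θ) = sqrt(-s**2 + 4)/2 (absorbing any constant into C).

-s*sqrt(-s**2 + 4)/2 + 2*asin(s/2) + C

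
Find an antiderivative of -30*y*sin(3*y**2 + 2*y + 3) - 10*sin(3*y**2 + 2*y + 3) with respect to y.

5*cos(3*y**2 + 2*y + 3) + C

Let u = 3*y**2 + 2*y + 3, so du = (6*y + 2) dy.
Rewriting, the integral becomes -5·∫ sin(u) du = -5·-cos(u).
Substituting back, u = 3*y**2 + 2*y + 3.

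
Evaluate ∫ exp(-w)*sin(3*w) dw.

Let I denote the integral. Integrate by parts with u = sin(3*w), dv = exp(-w) dw, so v = -exp(-w): I = -exp(-w)*sin(3*w) + 3·∫ exp(-w)*cos(3*w) dw.
Apply parts again with u = cos(3*w), dv = exp(-w) dw: ∫ exp(-w)*cos(3*w) dw = -exp(-w)*cos(3*w) − 3·I. Substituting back brings back I: I = -exp(-w)*sin(3*w) - 3*exp(-w)*cos(3*w) − 9·I.
Solving for I: (1 + 9)·I equals the remaining terms, so I = (1/10)·(-exp(-w)*sin(3*w) - 3*exp(-w)*cos(3*w)).

-exp(-w)*sin(3*w)/10 - 3*exp(-w)*cos(3*w)/10 + C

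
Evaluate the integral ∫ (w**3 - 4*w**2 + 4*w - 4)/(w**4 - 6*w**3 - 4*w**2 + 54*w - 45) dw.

41*log(w - 5)/64 + log(w - 3)/24 - 3*log(w - 1)/32 + 79*log(w + 3)/192 + C

Factor the denominator: (w - 5)*(w - 3)*(w - 1)*(w + 3).
Partial-fraction decomposition: 79/(192*(w + 3)) - 3/(32*(w - 1)) + 1/(24*(w - 3)) + 41/(64*(w - 5)).
Integrate each term: A/(w−a) contributes A·log|w−a|.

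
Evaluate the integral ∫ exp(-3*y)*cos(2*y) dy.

2*exp(-3*y)*sin(2*y)/13 - 3*exp(-3*y)*cos(2*y)/13 + C

Let I denote the integral. Integrate by parts with u = cos(2*y), dv = exp(-3*y) dy, so v = -exp(-3*y)/3: I = -exp(-3*y)*cos(2*y)/3 − (2/3)·∫ exp(-3*y)*sin(2*y) dy.
Apply parts again with u = sin(2*y), dv = exp(-3*y) dy: ∫ exp(-3*y)*sin(2*y) dy = -exp(-3*y)*sin(2*y)/3 + (2/3)·I. Substituting back brings back I: I = 2*exp(-3*y)*sin(2*y)/9 - exp(-3*y)*cos(2*y)/3 − (4/9)·I.
Solving for I: (1 + 4/9)·I equals the remaining terms, so I = (9/13)·(2*exp(-3*y)*sin(2*y)/9 - exp(-3*y)*cos(2*y)/3).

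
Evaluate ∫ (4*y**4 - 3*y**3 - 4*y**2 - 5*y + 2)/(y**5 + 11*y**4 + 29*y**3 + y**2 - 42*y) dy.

-log(y)/21 - log(y - 1)/16 + 14*log(y + 2)/5 - 193*log(y + 3)/24 + 5237*log(y + 7)/560 + C

Factor the denominator: y*(y - 1)*(y + 2)*(y + 3)*(y + 7).
Partial-fraction decomposition: 5237/(560*(y + 7)) - 193/(24*(y + 3)) + 14/(5*(y + 2)) - 1/(16*(y - 1)) - 1/(21*y).
Integrate each term: A/(y−a) contributes A·log|y−a|.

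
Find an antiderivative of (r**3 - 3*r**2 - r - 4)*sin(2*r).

Use integration by parts with u = r**3 - 3*r**2 - r - 4, dv = sin(2*r) dr, so v = -cos(2*r)/2.
Apply parts 3 times (tabular method): alternate signs, differentiate u down to 0, integrate dv up.

-r**3*cos(2*r)/2 + 3*r**2*sin(2*r)/4 + 3*r**2*cos(2*r)/2 - 3*r*sin(2*r)/2 + 5*r*cos(2*r)/4 - 5*sin(2*r)/8 + 5*cos(2*r)/4 + C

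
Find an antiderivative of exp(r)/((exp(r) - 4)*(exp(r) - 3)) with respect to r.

Let u = e^r, du = e^r dr.
The integral becomes ∫ du/((u-4)(u-3)); decompose into partial fractions.

log(exp(r) - 4) - log(exp(r) - 3) + C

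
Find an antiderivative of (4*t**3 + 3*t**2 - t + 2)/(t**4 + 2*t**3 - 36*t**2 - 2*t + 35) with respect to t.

Factor the denominator: (t - 5)*(t - 1)*(t + 1)*(t + 7).
Partial-fraction decomposition: 19/(9*(t + 7)) + 1/(36*(t + 1)) - 1/(8*(t - 1)) + 143/(72*(t - 5)).
Integrate each term: A/(t−a) contributes A·log|t−a|.

143*log(t - 5)/72 - log(t - 1)/8 + log(t + 1)/36 + 19*log(t + 7)/9 + C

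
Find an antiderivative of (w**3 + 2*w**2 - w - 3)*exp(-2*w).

(-4*w**3 - 14*w**2 - 10*w + 7)*exp(-2*w)/8 + C

Use integration by parts with u = w**3 + 2*w**2 - w - 3, dv = exp(-2*w) dw, so v = -exp(-2*w)/2.
Apply parts 3 times (tabular method): alternate signs, differentiate u down to 0, integrate dv up.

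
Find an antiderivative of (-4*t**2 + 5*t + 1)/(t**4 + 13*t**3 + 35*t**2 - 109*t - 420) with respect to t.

-log(t - 3)/28 + 83*log(t + 4)/21 - 31*log(t + 5)/4 + 23*log(t + 7)/6 + C

Factor the denominator: (t - 3)*(t + 4)*(t + 5)*(t + 7).
Partial-fraction decomposition: 23/(6*(t + 7)) - 31/(4*(t + 5)) + 83/(21*(t + 4)) - 1/(28*(t - 3)).
Integrate each term: A/(t−a) contributes A·log|t−a|.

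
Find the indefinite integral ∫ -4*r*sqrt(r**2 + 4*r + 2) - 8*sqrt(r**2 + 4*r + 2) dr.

-4*(r**2 + 4*r + 2)**(3/2)/3 + C

Let u = r**2 + 4*r + 2, so du = (2*r + 4) dr.
Rewriting, the integral becomes -2·∫ √u du = -2·(2/3)u^(3/2).
Substituting back, u = r**2 + 4*r + 2.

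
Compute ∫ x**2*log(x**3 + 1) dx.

x**3*log(x**3 + 1)/3 - x**3/3 + log(x**3 + 1)/3 + C

Let u = x**3 + 1, so du = (3*x**2) dx.
The integral becomes (1/3)·∫ log(u) du; integrate by parts with u′=log(u), dv′=du.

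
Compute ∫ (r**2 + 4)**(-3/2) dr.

r/(4*sqrt(r**2 + 4)) + C

Substitute r = 2·tan(θ), so dr = 2·sec(θ)^2 dθ and the radical becomes sqrt(r**2 + 4) = 2·sec(θ) by the Pythagorean identity.
Integrate the resulting trig expression in θ, then back-substitute tan(θ) = r/2, sec(θ) = sqrt(r**2 + 4)/2 (absorbing any constant into C).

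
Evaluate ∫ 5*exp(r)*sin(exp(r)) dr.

Let u = exp(r), so du = (exp(r)) dr.
Rewriting, the integral becomes 5·∫ sin(u) du = 5·-cos(u).
Substituting back, u = exp(r).

-5*cos(exp(r)) + C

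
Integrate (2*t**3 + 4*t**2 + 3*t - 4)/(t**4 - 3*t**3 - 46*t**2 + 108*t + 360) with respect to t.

295*log(t - 6)/48 - 361*log(t - 5)/77 - 5*log(t + 2)/112 + 155*log(t + 6)/264 + C

Factor the denominator: (t - 6)*(t - 5)*(t + 2)*(t + 6).
Partial-fraction decomposition: 155/(264*(t + 6)) - 5/(112*(t + 2)) - 361/(77*(t - 5)) + 295/(48*(t - 6)).
Integrate each term: A/(t−a) contributes A·log|t−a|.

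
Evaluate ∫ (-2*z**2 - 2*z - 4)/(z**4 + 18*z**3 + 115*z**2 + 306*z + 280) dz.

Factor the denominator: (z + 2)*(z + 4)*(z + 5)*(z + 7).
Partial-fraction decomposition: 44/(15*(z + 7)) - 22/(3*(z + 5)) + 14/(3*(z + 4)) - 4/(15*(z + 2)).
Integrate each term: A/(z−a) contributes A·log|z−a|.

-4*log(z + 2)/15 + 14*log(z + 4)/3 - 22*log(z + 5)/3 + 44*log(z + 7)/15 + C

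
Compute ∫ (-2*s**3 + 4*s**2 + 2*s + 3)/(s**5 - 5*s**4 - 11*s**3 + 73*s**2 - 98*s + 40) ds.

Factor the denominator: (s - 5)*(s - 2)*(s - 1)**2*(s + 4).
Partial-fraction decomposition: 187/(1350*(s + 4)) + 227/(400*(s - 1)) + 7/(20*(s - 1)**2) - 7/(18*(s - 2)) - 137/(432*(s - 5)).
Integrate each term; A/(s−a) gives A·log|s−a|; A/(s−a)² gives −A/(s−a).

-137*log(s - 5)/432 - 7*log(s - 2)/18 + 227*log(s - 1)/400 + 187*log(s + 4)/1350 - 7/(20*s - 20) + C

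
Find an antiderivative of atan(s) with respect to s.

Use integration by parts with u = arctan(s), dv = ds.
Then du = 1/(s**2 + 1) ds.

s*atan(s) - log(s**2 + 1)/2 + C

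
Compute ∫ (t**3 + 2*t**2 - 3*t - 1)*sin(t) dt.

-t**3*cos(t) + 3*t**2*sin(t) - 2*t**2*cos(t) + 4*t*sin(t) + 9*t*cos(t) - 9*sin(t) + 5*cos(t) + C

Use integration by parts with u = t**3 + 2*t**2 - 3*t - 1, dv = sin(t) dt, so v = -cos(t).
Apply parts 3 times (tabular method): alternate signs, differentiate u down to 0, integrate dv up.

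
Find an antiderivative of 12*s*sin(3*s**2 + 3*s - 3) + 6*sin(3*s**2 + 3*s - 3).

Let u = 3*s**2 + 3*s - 3, so du = (6*s + 3) ds.
Rewriting, the integral becomes 2·∫ sin(u) du = 2·-cos(u).
Substituting back, u = 3*s**2 + 3*s - 3.

-2*cos(3*s**2 + 3*s - 3) + C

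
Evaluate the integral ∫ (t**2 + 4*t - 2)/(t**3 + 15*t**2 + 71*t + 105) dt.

-5*log(t + 3)/8 - 3*log(t + 5)/4 + 19*log(t + 7)/8 + C

Factor the denominator: (t + 3)*(t + 5)*(t + 7).
Partial-fraction decomposition: 19/(8*(t + 7)) - 3/(4*(t + 5)) - 5/(8*(t + 3)).
Integrate each term: A/(t−a) contributes A·log|t−a|.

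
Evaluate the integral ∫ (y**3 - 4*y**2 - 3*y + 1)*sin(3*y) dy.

Use integration by parts with u = y**3 - 4*y**2 - 3*y + 1, dv = sin(3*y) dy, so v = -cos(3*y)/3.
Apply parts 3 times (tabular method): alternate signs, differentiate u down to 0, integrate dv up.

-y**3*cos(3*y)/3 + y**2*sin(3*y)/3 + 4*y**2*cos(3*y)/3 - 8*y*sin(3*y)/9 + 11*y*cos(3*y)/9 - 11*sin(3*y)/27 - 17*cos(3*y)/27 + C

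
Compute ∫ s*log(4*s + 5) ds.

s**2*log(4*s + 5)/2 - s**2/4 + 5*s/8 - 25*log(4*s + 5)/32 + C

Use integration by parts with u = log(4*s + 5), dv = s ds.
Then du = 4/(4*s + 5) ds and v = s**2/2.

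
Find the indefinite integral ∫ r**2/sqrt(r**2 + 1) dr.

Substitute r = tan(θ), so dr = sec(θ)^2 dθ and the radical becomes sqrt(r**2 + 1) = sec(θ) by the Pythagorean identity.
Integrate the resulting trig expression in θ, then back-substitute tan(θ) = r, sec(θ) = sqrt(r**2 + 1) (absorbing any constant into C).

r*sqrt(r**2 + 1)/2 - log(r + sqrt(r**2 + 1))/2 + C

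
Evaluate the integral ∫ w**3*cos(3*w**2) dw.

Let u = w², du = 2w dw; rewrite as (1/2)∫ u^1·cos(3u) du.
Now integrate by parts 1 time.

w**2*sin(3*w**2)/6 + cos(3*w**2)/18 + C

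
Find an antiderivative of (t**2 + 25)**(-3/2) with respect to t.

t/(25*sqrt(t**2 + 25)) + C

Substitute t = 5·tan(θ), so dt = 5·sec(θ)^2 dθ and the radical becomes sqrt(t**2 + 25) = 5·sec(θ) by the Pythagorean identity.
Integrate the resulting trig expression in θ, then back-substitute tan(θ) = t/5, sec(θ) = sqrt(t**2 + 25)/5 (absorbing any constant into C).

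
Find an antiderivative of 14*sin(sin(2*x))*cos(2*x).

-7*cos(sin(2*x)) + C

Let u = sin(2*x), so du = (2*cos(2*x)) dx.
Rewriting, the integral becomes 7·∫ sin(u) du = 7·-cos(u).
Substituting back, u = sin(2*x).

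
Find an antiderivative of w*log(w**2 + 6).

Let u = w**2 + 6, so du = (2*w) dw.
The integral becomes (1/2)·∫ log(u) du; integrate by parts with u′=log(u), dv′=du.

w**2*log(w**2 + 6)/2 - w**2/2 + 3*log(w**2 + 6) + C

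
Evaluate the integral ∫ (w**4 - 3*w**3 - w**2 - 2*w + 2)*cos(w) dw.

Use integration by parts with u = w**4 - 3*w**3 - w**2 - 2*w + 2, dv = cos(w) dw, so v = sin(w).
Apply parts 4 times (tabular method): alternate signs, differentiate u down to 0, integrate dv up.

w**4*sin(w) - 3*w**3*sin(w) + 4*w**3*cos(w) - 13*w**2*sin(w) - 9*w**2*cos(w) + 16*w*sin(w) - 26*w*cos(w) + 28*sin(w) + 16*cos(w) + C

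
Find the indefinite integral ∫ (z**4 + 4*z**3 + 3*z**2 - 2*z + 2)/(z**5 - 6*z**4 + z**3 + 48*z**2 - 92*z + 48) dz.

Factor the denominator: (z - 4)*(z - 2)**2*(z - 1)*(z + 3).
Partial-fraction decomposition: 2/(175*(z + 3)) - 2/(3*(z - 1)) - 247/(50*(z - 2)) - 29/(5*(z - 2)**2) + 277/(42*(z - 4)).
Integrate each term; A/(z−a) gives A·log|z−a|; A/(z−a)² gives −A/(z−a).

277*log(z - 4)/42 - 247*log(z - 2)/50 - 2*log(z - 1)/3 + 2*log(z + 3)/175 + 29/(5*z - 10) + C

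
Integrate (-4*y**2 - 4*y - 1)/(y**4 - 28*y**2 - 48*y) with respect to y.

log(y)/48 - 169*log(y - 6)/480 - 9*log(y + 2)/32 + 49*log(y + 4)/80 + C

Factor the denominator: y*(y - 6)*(y + 2)*(y + 4).
Partial-fraction decomposition: 49/(80*(y + 4)) - 9/(32*(y + 2)) - 169/(480*(y - 6)) + 1/(48*y).
Integrate each term: A/(y−a) contributes A·log|y−a|.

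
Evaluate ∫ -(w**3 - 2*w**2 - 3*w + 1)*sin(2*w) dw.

w**3*cos(2*w)/2 - 3*w**2*sin(2*w)/4 - w**2*cos(2*w) + w*sin(2*w) - 9*w*cos(2*w)/4 + 9*sin(2*w)/8 + cos(2*w) + C

Use integration by parts with u = w**3 - 2*w**2 - 3*w + 1, dv = -sin(2*w) dw, so v = cos(2*w)/2.
Apply parts 3 times (tabular method): alternate signs, differentiate u down to 0, integrate dv up.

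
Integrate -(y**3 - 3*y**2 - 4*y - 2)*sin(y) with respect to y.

Use integration by parts with u = y**3 - 3*y**2 - 4*y - 2, dv = -sin(y) dy, so v = cos(y).
Apply parts 3 times (tabular method): alternate signs, differentiate u down to 0, integrate dv up.

y**3*cos(y) - 3*y**2*sin(y) - 3*y**2*cos(y) + 6*y*sin(y) - 10*y*cos(y) + 10*sin(y) + 4*cos(y) + C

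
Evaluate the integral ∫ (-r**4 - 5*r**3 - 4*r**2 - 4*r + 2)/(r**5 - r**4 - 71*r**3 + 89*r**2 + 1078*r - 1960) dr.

-241*log(r - 7)/140 + 109*log(r - 4)/99 - 13*log(r - 2)/105 + 13*log(r + 5)/252 - 71*log(r + 7)/231 + C

Factor the denominator: (r - 7)*(r - 4)*(r - 2)*(r + 5)*(r + 7).
Partial-fraction decomposition: -71/(231*(r + 7)) + 13/(252*(r + 5)) - 13/(105*(r - 2)) + 109/(99*(r - 4)) - 241/(140*(r - 7)).
Integrate each term: A/(r−a) contributes A·log|r−a|.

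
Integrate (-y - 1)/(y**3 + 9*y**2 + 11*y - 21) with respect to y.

-log(y - 1)/16 - log(y + 3)/8 + 3*log(y + 7)/16 + C

Factor the denominator: (y - 1)*(y + 3)*(y + 7).
Partial-fraction decomposition: 3/(16*(y + 7)) - 1/(8*(y + 3)) - 1/(16*(y - 1)).
Integrate each term: A/(y−a) contributes A·log|y−a|.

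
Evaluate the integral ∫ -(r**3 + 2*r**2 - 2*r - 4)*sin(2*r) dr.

Use integration by parts with u = r**3 + 2*r**2 - 2*r - 4, dv = -sin(2*r) dr, so v = cos(2*r)/2.
Apply parts 3 times (tabular method): alternate signs, differentiate u down to 0, integrate dv up.

r**3*cos(2*r)/2 - 3*r**2*sin(2*r)/4 + r**2*cos(2*r) - r*sin(2*r) - 7*r*cos(2*r)/4 + 7*sin(2*r)/8 - 5*cos(2*r)/2 + C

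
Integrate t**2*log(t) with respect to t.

t**3*log(t)/3 - t**3/9 + C

Use integration by parts with u = log(t), dv = t**2 dt.
Then du = 1/t dt and v = t**3/3.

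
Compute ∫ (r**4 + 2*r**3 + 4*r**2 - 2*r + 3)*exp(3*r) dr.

(27*r**4 + 18*r**3 + 90*r**2 - 114*r + 119)*exp(3*r)/81 + C

Use integration by parts with u = r**4 + 2*r**3 + 4*r**2 - 2*r + 3, dv = exp(3*r) dr, so v = exp(3*r)/3.
Apply parts 4 times (tabular method): alternate signs, differentiate u down to 0, integrate dv up.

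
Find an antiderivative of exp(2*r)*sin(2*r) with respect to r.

exp(2*r)*sin(2*r)/4 - exp(2*r)*cos(2*r)/4 + C

Let I denote the integral. Integrate by parts with u = sin(2*r), dv = exp(2*r) dr, so v = exp(2*r)/2: I = exp(2*r)*sin(2*r)/2 − ∫ exp(2*r)*cos(2*r) dr.
Apply parts again with u = cos(2*r), dv = exp(2*r) dr: ∫ exp(2*r)*cos(2*r) dr = exp(2*r)*cos(2*r)/2 + I. Substituting back brings back I: I = exp(2*r)*sin(2*r)/2 - exp(2*r)*cos(2*r)/2 − I.
Solving for I: (1 + 1)·I equals the remaining terms, so I = (1/2)·(exp(2*r)*sin(2*r)/2 - exp(2*r)*cos(2*r)/2).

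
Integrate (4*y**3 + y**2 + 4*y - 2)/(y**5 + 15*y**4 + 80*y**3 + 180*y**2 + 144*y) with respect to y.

Factor the denominator: y*(y + 2)*(y + 3)*(y + 4)*(y + 6).
Partial-fraction decomposition: -427/(72*(y + 6)) + 129/(8*(y + 4)) - 113/(9*(y + 3)) + 19/(8*(y + 2)) - 1/(72*y).
Integrate each term: A/(y−a) contributes A·log|y−a|.

-log(y)/72 + 19*log(y + 2)/8 - 113*log(y + 3)/9 + 129*log(y + 4)/8 - 427*log(y + 6)/72 + C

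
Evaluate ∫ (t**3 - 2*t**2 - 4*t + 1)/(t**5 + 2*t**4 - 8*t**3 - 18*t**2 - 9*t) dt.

Factor the denominator: t*(t - 3)*(t + 1)**2*(t + 3).
Partial-fraction decomposition: -4/(9*(t + 3)) + 9/(16*(t + 1)) + 1/(4*(t + 1)**2) - 1/(144*(t - 3)) - 1/(9*t).
Integrate each term; A/(t−a) gives A·log|t−a|; A/(t−a)² gives −A/(t−a).

-log(t)/9 - log(t - 3)/144 + 9*log(t + 1)/16 - 4*log(t + 3)/9 - 1/(4*t + 4) + C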